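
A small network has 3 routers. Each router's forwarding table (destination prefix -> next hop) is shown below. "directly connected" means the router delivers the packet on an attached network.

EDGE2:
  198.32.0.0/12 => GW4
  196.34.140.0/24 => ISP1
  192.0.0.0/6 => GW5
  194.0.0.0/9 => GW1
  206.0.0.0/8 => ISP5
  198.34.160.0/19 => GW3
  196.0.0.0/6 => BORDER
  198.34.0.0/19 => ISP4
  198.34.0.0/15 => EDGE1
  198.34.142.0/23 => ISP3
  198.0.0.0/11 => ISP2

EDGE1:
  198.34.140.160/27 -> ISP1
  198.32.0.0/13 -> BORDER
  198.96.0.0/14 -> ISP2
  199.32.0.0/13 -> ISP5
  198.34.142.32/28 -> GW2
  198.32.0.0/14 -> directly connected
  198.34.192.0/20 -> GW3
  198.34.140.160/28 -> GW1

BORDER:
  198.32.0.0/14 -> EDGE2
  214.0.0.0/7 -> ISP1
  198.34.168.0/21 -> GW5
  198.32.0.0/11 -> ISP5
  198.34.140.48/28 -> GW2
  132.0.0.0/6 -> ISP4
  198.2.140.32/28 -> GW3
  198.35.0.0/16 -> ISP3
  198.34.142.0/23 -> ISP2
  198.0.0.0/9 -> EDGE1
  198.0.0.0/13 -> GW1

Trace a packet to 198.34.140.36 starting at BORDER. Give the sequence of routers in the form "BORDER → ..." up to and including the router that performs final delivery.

At BORDER: longest match for 198.34.140.36 is 198.32.0.0/14 -> EDGE2
At EDGE2: longest match for 198.34.140.36 is 198.34.0.0/15 -> EDGE1
At EDGE1: longest match for 198.34.140.36 is 198.32.0.0/14 -> directly connected

BORDER → EDGE2 → EDGE1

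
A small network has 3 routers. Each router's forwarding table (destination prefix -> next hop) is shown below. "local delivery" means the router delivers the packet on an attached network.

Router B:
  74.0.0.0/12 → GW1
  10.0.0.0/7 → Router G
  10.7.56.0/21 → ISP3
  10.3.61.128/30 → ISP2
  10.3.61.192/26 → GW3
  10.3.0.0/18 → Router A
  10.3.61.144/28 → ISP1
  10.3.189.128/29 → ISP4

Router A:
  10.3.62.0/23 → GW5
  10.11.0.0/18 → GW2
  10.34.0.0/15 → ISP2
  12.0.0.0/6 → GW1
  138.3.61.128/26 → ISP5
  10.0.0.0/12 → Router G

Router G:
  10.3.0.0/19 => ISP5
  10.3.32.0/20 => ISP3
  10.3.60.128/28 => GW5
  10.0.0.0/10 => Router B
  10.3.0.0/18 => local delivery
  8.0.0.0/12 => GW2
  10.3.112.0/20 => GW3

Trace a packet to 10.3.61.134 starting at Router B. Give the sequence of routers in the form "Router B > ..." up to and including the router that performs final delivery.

Router B > Router A > Router G

At Router B: longest match for 10.3.61.134 is 10.3.0.0/18 -> Router A
At Router A: longest match for 10.3.61.134 is 10.0.0.0/12 -> Router G
At Router G: longest match for 10.3.61.134 is 10.3.0.0/18 -> local delivery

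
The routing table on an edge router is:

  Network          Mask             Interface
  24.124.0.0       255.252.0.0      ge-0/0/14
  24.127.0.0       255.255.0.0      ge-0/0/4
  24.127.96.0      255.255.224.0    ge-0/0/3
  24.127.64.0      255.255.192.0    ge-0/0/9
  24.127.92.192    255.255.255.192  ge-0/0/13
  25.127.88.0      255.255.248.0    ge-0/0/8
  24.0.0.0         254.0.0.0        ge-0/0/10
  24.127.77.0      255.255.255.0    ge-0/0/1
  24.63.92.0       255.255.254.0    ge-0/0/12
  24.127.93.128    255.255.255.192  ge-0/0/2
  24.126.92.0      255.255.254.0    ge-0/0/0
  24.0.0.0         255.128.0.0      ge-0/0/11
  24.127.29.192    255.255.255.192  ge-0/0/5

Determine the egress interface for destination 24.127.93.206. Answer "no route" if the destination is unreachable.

ge-0/0/9

Routes whose prefix contains 24.127.93.206:
  24.0.0.0/7 (24.0.0.0 - 25.255.255.255) -> ge-0/0/10
  24.0.0.0/9 (24.0.0.0 - 24.127.255.255) -> ge-0/0/11
  24.124.0.0/14 (24.124.0.0 - 24.127.255.255) -> ge-0/0/14
  24.127.0.0/16 (24.127.0.0 - 24.127.255.255) -> ge-0/0/4
  24.127.64.0/18 (24.127.64.0 - 24.127.127.255) -> ge-0/0/9
More-specific entries that do NOT match:
  24.127.92.192/26 (24.127.92.192 - 24.127.92.255) does not contain 24.127.93.206
  24.127.93.128/26 (24.127.93.128 - 24.127.93.191) does not contain 24.127.93.206
  24.127.29.192/26 (24.127.29.192 - 24.127.29.255) does not contain 24.127.93.206
  24.127.77.0/24 (24.127.77.0 - 24.127.77.255) does not contain 24.127.93.206
  24.63.92.0/23 (24.63.92.0 - 24.63.93.255) does not contain 24.127.93.206
  24.126.92.0/23 (24.126.92.0 - 24.126.93.255) does not contain 24.127.93.206
  25.127.88.0/21 (25.127.88.0 - 25.127.95.255) does not contain 24.127.93.206
  24.127.96.0/19 (24.127.96.0 - 24.127.127.255) does not contain 24.127.93.206
Longest matching prefix is /18 -> interface ge-0/0/9.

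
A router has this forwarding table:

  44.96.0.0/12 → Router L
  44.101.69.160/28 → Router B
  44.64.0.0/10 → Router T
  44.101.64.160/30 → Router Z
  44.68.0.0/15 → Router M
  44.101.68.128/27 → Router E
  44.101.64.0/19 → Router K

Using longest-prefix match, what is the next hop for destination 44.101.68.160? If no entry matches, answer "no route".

Router K

Routes whose prefix contains 44.101.68.160:
  44.64.0.0/10 (44.64.0.0 - 44.127.255.255) -> Router T
  44.96.0.0/12 (44.96.0.0 - 44.111.255.255) -> Router L
  44.101.64.0/19 (44.101.64.0 - 44.101.95.255) -> Router K
More-specific entries that do NOT match:
  44.101.64.160/30 (44.101.64.160 - 44.101.64.163) does not contain 44.101.68.160
  44.101.69.160/28 (44.101.69.160 - 44.101.69.175) does not contain 44.101.68.160
  44.101.68.128/27 (44.101.68.128 - 44.101.68.159) does not contain 44.101.68.160
Longest matching prefix is /19 -> next hop Router K.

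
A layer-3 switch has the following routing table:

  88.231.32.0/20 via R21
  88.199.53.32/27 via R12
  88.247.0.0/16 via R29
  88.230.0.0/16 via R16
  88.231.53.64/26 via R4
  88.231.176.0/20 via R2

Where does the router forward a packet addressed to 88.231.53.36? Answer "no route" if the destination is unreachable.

no route

No entry's prefix contains 88.231.53.36; there is no default route.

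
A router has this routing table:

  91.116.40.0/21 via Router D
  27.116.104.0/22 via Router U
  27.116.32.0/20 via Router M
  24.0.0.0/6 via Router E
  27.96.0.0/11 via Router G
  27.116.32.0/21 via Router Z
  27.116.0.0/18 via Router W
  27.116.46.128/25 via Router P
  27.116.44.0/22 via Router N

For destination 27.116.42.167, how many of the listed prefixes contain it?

Prefixes containing 27.116.42.167:
  24.0.0.0/6 (24.0.0.0 - 27.255.255.255)
  27.96.0.0/11 (27.96.0.0 - 27.127.255.255)
  27.116.0.0/18 (27.116.0.0 - 27.116.63.255)
  27.116.32.0/20 (27.116.32.0 - 27.116.47.255)
Total matching entries: 4.

4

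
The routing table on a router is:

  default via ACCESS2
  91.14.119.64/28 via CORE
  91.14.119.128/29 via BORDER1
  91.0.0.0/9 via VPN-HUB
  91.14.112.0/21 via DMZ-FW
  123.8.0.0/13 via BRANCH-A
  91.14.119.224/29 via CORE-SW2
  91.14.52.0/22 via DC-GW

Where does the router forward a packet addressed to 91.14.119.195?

Routes whose prefix contains 91.14.119.195:
  0.0.0.0/0 (default, matches everything) -> ACCESS2
  91.0.0.0/9 (91.0.0.0 - 91.127.255.255) -> VPN-HUB
  91.14.112.0/21 (91.14.112.0 - 91.14.119.255) -> DMZ-FW
More-specific entries that do NOT match:
  91.14.119.128/29 (91.14.119.128 - 91.14.119.135) does not contain 91.14.119.195
  91.14.119.224/29 (91.14.119.224 - 91.14.119.231) does not contain 91.14.119.195
  91.14.119.64/28 (91.14.119.64 - 91.14.119.79) does not contain 91.14.119.195
  91.14.52.0/22 (91.14.52.0 - 91.14.55.255) does not contain 91.14.119.195
Longest matching prefix is /21 -> next hop DMZ-FW.

DMZ-FW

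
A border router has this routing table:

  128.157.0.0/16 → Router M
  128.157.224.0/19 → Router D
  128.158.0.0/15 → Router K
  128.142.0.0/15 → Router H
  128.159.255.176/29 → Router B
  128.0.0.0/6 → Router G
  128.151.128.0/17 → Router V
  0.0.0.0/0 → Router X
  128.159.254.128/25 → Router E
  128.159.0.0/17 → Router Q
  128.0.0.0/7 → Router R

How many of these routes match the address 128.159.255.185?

Prefixes containing 128.159.255.185:
  0.0.0.0/0 (default, matches everything)
  128.0.0.0/6 (128.0.0.0 - 131.255.255.255)
  128.0.0.0/7 (128.0.0.0 - 129.255.255.255)
  128.158.0.0/15 (128.158.0.0 - 128.159.255.255)
Total matching entries: 4.

4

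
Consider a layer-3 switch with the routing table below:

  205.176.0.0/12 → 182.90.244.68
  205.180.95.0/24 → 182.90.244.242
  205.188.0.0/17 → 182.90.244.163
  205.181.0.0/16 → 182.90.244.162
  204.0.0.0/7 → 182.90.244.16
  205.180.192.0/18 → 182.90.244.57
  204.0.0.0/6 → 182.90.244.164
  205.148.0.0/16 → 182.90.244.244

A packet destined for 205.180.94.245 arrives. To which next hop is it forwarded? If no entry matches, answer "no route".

182.90.244.68

Routes whose prefix contains 205.180.94.245:
  204.0.0.0/6 (204.0.0.0 - 207.255.255.255) -> 182.90.244.164
  204.0.0.0/7 (204.0.0.0 - 205.255.255.255) -> 182.90.244.16
  205.176.0.0/12 (205.176.0.0 - 205.191.255.255) -> 182.90.244.68
More-specific entries that do NOT match:
  205.180.95.0/24 (205.180.95.0 - 205.180.95.255) does not contain 205.180.94.245
  205.180.192.0/18 (205.180.192.0 - 205.180.255.255) does not contain 205.180.94.245
  205.188.0.0/17 (205.188.0.0 - 205.188.127.255) does not contain 205.180.94.245
  205.181.0.0/16 (205.181.0.0 - 205.181.255.255) does not contain 205.180.94.245
  205.148.0.0/16 (205.148.0.0 - 205.148.255.255) does not contain 205.180.94.245
Longest matching prefix is /12 -> next hop 182.90.244.68.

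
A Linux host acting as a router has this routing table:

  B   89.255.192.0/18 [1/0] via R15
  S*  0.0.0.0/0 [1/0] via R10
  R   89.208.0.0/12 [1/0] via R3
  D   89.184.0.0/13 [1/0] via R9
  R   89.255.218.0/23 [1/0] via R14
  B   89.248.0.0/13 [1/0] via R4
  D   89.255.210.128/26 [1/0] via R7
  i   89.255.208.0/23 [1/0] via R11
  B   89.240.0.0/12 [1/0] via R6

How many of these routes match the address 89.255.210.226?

Prefixes containing 89.255.210.226:
  0.0.0.0/0 (default, matches everything)
  89.240.0.0/12 (89.240.0.0 - 89.255.255.255)
  89.248.0.0/13 (89.248.0.0 - 89.255.255.255)
  89.255.192.0/18 (89.255.192.0 - 89.255.255.255)
Total matching entries: 4.

4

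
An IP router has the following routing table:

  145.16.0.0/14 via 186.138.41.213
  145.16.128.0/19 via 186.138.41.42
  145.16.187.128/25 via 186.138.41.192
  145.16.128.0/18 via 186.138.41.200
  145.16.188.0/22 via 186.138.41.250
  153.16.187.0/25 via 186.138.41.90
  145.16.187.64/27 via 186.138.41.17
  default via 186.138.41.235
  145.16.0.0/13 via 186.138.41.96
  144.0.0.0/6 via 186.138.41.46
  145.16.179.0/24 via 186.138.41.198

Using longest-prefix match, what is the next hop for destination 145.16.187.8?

186.138.41.200

Routes whose prefix contains 145.16.187.8:
  0.0.0.0/0 (default, matches everything) -> 186.138.41.235
  144.0.0.0/6 (144.0.0.0 - 147.255.255.255) -> 186.138.41.46
  145.16.0.0/13 (145.16.0.0 - 145.23.255.255) -> 186.138.41.96
  145.16.0.0/14 (145.16.0.0 - 145.19.255.255) -> 186.138.41.213
  145.16.128.0/18 (145.16.128.0 - 145.16.191.255) -> 186.138.41.200
More-specific entries that do NOT match:
  145.16.187.64/27 (145.16.187.64 - 145.16.187.95) does not contain 145.16.187.8
  145.16.187.128/25 (145.16.187.128 - 145.16.187.255) does not contain 145.16.187.8
  153.16.187.0/25 (153.16.187.0 - 153.16.187.127) does not contain 145.16.187.8
  145.16.179.0/24 (145.16.179.0 - 145.16.179.255) does not contain 145.16.187.8
  145.16.188.0/22 (145.16.188.0 - 145.16.191.255) does not contain 145.16.187.8
  145.16.128.0/19 (145.16.128.0 - 145.16.159.255) does not contain 145.16.187.8
Longest matching prefix is /18 -> next hop 186.138.41.200.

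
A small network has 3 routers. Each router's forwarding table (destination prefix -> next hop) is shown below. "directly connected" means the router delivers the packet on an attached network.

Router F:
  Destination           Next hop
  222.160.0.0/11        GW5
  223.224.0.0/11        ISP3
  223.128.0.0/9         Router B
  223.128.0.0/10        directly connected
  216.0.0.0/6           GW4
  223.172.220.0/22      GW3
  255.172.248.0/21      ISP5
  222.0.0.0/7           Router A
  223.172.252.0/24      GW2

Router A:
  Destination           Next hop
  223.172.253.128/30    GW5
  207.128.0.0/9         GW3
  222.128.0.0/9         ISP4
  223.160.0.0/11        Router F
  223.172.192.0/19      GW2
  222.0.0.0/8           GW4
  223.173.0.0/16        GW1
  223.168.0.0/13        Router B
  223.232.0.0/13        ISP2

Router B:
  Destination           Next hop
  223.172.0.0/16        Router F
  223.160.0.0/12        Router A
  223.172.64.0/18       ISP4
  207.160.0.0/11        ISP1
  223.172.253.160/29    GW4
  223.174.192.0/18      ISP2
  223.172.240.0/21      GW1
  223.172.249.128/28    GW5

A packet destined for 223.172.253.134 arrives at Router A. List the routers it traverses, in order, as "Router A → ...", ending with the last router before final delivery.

Router A → Router B → Router F

At Router A: longest match for 223.172.253.134 is 223.168.0.0/13 -> Router B
At Router B: longest match for 223.172.253.134 is 223.172.0.0/16 -> Router F
At Router F: longest match for 223.172.253.134 is 223.128.0.0/10 -> directly connected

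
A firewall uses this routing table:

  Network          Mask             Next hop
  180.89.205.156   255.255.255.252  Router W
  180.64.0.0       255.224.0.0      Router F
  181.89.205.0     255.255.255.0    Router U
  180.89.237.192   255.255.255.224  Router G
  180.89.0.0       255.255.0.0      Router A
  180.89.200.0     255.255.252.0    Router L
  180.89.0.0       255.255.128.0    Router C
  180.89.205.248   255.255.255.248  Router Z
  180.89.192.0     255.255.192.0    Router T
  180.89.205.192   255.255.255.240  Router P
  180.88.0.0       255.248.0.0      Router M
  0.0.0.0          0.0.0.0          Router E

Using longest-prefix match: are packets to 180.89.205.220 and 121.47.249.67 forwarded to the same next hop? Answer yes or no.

180.89.205.220: longest match 180.89.192.0/18 -> Router T
121.47.249.67: longest match 0.0.0.0/0 -> Router E

no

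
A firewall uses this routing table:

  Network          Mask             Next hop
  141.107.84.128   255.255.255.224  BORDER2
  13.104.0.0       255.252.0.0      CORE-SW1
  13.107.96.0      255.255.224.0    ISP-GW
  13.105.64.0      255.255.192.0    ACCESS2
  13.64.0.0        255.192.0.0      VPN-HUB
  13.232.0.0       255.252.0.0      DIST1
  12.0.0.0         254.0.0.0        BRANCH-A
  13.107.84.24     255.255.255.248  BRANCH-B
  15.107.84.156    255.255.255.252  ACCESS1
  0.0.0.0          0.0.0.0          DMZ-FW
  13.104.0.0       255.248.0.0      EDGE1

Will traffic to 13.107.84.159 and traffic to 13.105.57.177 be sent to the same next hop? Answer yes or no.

yes

13.107.84.159: longest match 13.104.0.0/14 -> CORE-SW1
13.105.57.177: longest match 13.104.0.0/14 -> CORE-SW1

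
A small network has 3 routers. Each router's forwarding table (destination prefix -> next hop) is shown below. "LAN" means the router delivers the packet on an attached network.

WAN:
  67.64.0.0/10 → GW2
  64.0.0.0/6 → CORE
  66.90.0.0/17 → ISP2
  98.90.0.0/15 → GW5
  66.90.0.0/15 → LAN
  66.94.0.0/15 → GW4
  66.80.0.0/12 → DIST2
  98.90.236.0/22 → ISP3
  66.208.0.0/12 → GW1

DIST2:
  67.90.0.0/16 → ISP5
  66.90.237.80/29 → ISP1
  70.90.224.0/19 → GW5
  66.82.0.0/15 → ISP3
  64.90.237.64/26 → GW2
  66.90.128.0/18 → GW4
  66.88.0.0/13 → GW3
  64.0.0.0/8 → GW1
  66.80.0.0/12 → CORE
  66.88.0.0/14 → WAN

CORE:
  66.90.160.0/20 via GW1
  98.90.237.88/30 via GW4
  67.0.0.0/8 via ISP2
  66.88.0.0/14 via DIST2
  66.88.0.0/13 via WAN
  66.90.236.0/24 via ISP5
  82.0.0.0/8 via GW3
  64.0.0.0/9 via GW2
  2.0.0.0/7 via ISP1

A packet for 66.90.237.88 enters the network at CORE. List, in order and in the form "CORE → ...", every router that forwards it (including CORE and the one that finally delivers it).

At CORE: longest match for 66.90.237.88 is 66.88.0.0/14 -> DIST2
At DIST2: longest match for 66.90.237.88 is 66.88.0.0/14 -> WAN
At WAN: longest match for 66.90.237.88 is 66.90.0.0/15 -> LAN

CORE → DIST2 → WAN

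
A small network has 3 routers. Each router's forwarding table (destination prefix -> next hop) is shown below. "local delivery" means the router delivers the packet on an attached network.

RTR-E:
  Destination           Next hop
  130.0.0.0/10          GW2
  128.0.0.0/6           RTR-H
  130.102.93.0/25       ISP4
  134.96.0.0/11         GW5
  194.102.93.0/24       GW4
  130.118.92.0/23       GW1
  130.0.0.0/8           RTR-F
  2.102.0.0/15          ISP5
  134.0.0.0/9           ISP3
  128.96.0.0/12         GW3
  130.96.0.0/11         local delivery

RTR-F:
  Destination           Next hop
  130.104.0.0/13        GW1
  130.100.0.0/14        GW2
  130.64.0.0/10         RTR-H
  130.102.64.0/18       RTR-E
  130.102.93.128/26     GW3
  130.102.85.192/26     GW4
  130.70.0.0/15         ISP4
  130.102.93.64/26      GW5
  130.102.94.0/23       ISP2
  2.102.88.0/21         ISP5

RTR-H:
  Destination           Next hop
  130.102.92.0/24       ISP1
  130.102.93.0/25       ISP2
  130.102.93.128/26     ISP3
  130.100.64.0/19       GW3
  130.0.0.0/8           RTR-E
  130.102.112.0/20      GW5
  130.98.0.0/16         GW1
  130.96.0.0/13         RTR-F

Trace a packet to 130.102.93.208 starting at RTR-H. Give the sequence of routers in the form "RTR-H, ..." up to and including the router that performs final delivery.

At RTR-H: longest match for 130.102.93.208 is 130.96.0.0/13 -> RTR-F
At RTR-F: longest match for 130.102.93.208 is 130.102.64.0/18 -> RTR-E
At RTR-E: longest match for 130.102.93.208 is 130.96.0.0/11 -> local delivery

RTR-H, RTR-F, RTR-E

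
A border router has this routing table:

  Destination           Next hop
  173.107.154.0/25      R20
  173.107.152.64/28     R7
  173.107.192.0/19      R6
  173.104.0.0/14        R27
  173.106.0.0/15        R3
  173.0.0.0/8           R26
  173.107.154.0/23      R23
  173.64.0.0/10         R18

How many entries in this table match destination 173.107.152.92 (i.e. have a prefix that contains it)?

4

Prefixes containing 173.107.152.92:
  173.0.0.0/8 (173.0.0.0 - 173.255.255.255)
  173.64.0.0/10 (173.64.0.0 - 173.127.255.255)
  173.104.0.0/14 (173.104.0.0 - 173.107.255.255)
  173.106.0.0/15 (173.106.0.0 - 173.107.255.255)
Total matching entries: 4.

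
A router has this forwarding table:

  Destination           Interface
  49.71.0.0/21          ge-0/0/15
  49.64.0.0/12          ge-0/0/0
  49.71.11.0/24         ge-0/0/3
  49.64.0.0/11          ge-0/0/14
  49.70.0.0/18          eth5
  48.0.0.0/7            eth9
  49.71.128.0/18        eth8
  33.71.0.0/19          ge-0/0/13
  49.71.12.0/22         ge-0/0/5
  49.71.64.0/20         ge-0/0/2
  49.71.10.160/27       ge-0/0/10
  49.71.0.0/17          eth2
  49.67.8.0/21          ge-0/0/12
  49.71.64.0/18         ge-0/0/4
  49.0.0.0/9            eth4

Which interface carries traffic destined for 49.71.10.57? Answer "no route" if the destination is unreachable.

Routes whose prefix contains 49.71.10.57:
  48.0.0.0/7 (48.0.0.0 - 49.255.255.255) -> eth9
  49.0.0.0/9 (49.0.0.0 - 49.127.255.255) -> eth4
  49.64.0.0/11 (49.64.0.0 - 49.95.255.255) -> ge-0/0/14
  49.64.0.0/12 (49.64.0.0 - 49.79.255.255) -> ge-0/0/0
  49.71.0.0/17 (49.71.0.0 - 49.71.127.255) -> eth2
More-specific entries that do NOT match:
  49.71.10.160/27 (49.71.10.160 - 49.71.10.191) does not contain 49.71.10.57
  49.71.11.0/24 (49.71.11.0 - 49.71.11.255) does not contain 49.71.10.57
  49.71.12.0/22 (49.71.12.0 - 49.71.15.255) does not contain 49.71.10.57
  49.71.0.0/21 (49.71.0.0 - 49.71.7.255) does not contain 49.71.10.57
  49.67.8.0/21 (49.67.8.0 - 49.67.15.255) does not contain 49.71.10.57
  49.71.64.0/20 (49.71.64.0 - 49.71.79.255) does not contain 49.71.10.57
  33.71.0.0/19 (33.71.0.0 - 33.71.31.255) does not contain 49.71.10.57
  49.70.0.0/18 (49.70.0.0 - 49.70.63.255) does not contain 49.71.10.57
  49.71.128.0/18 (49.71.128.0 - 49.71.191.255) does not contain 49.71.10.57
  49.71.64.0/18 (49.71.64.0 - 49.71.127.255) does not contain 49.71.10.57
Longest matching prefix is /17 -> interface eth2.

eth2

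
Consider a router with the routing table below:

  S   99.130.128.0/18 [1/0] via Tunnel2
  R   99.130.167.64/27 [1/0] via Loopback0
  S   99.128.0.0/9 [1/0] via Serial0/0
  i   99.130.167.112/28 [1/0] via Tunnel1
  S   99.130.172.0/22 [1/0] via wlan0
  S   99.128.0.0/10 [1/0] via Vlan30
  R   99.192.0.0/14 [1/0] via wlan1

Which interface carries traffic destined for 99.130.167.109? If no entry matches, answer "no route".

Routes whose prefix contains 99.130.167.109:
  99.128.0.0/9 (99.128.0.0 - 99.255.255.255) -> Serial0/0
  99.128.0.0/10 (99.128.0.0 - 99.191.255.255) -> Vlan30
  99.130.128.0/18 (99.130.128.0 - 99.130.191.255) -> Tunnel2
More-specific entries that do NOT match:
  99.130.167.112/28 (99.130.167.112 - 99.130.167.127) does not contain 99.130.167.109
  99.130.167.64/27 (99.130.167.64 - 99.130.167.95) does not contain 99.130.167.109
  99.130.172.0/22 (99.130.172.0 - 99.130.175.255) does not contain 99.130.167.109
Longest matching prefix is /18 -> interface Tunnel2.

Tunnel2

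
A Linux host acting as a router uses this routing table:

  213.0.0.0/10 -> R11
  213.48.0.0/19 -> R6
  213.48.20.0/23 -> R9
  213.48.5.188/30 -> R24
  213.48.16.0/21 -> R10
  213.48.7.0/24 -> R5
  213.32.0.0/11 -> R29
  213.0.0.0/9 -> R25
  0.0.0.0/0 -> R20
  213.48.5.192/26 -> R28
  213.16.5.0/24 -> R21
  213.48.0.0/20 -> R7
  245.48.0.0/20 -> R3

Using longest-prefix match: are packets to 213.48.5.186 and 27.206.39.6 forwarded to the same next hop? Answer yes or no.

213.48.5.186: longest match 213.48.0.0/20 -> R7
27.206.39.6: longest match 0.0.0.0/0 -> R20

no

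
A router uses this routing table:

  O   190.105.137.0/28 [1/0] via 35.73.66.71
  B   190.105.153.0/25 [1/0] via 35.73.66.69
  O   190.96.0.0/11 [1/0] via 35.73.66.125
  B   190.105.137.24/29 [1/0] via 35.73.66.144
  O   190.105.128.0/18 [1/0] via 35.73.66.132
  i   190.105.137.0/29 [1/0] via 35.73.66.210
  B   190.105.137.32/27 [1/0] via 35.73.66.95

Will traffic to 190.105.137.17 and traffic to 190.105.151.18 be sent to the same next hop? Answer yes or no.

yes

190.105.137.17: longest match 190.105.128.0/18 -> 35.73.66.132
190.105.151.18: longest match 190.105.128.0/18 -> 35.73.66.132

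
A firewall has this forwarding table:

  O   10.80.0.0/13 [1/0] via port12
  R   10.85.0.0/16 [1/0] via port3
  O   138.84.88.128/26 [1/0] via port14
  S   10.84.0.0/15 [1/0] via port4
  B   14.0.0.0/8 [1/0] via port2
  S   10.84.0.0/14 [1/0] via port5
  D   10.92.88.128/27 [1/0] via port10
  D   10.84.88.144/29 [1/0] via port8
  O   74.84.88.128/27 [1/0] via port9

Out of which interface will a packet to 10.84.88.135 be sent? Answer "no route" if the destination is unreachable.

Routes whose prefix contains 10.84.88.135:
  10.80.0.0/13 (10.80.0.0 - 10.87.255.255) -> port12
  10.84.0.0/14 (10.84.0.0 - 10.87.255.255) -> port5
  10.84.0.0/15 (10.84.0.0 - 10.85.255.255) -> port4
More-specific entries that do NOT match:
  10.84.88.144/29 (10.84.88.144 - 10.84.88.151) does not contain 10.84.88.135
  10.92.88.128/27 (10.92.88.128 - 10.92.88.159) does not contain 10.84.88.135
  74.84.88.128/27 (74.84.88.128 - 74.84.88.159) does not contain 10.84.88.135
  138.84.88.128/26 (138.84.88.128 - 138.84.88.191) does not contain 10.84.88.135
  10.85.0.0/16 (10.85.0.0 - 10.85.255.255) does not contain 10.84.88.135
Longest matching prefix is /15 -> interface port4.

port4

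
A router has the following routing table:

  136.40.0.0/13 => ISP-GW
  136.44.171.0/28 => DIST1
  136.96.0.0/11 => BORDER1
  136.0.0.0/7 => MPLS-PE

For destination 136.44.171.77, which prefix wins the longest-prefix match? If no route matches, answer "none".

Entries matching 136.44.171.77:
  136.0.0.0/7 (136.0.0.0 - 137.255.255.255)
  136.40.0.0/13 (136.40.0.0 - 136.47.255.255)
Most specific is 136.40.0.0/13.

136.40.0.0/13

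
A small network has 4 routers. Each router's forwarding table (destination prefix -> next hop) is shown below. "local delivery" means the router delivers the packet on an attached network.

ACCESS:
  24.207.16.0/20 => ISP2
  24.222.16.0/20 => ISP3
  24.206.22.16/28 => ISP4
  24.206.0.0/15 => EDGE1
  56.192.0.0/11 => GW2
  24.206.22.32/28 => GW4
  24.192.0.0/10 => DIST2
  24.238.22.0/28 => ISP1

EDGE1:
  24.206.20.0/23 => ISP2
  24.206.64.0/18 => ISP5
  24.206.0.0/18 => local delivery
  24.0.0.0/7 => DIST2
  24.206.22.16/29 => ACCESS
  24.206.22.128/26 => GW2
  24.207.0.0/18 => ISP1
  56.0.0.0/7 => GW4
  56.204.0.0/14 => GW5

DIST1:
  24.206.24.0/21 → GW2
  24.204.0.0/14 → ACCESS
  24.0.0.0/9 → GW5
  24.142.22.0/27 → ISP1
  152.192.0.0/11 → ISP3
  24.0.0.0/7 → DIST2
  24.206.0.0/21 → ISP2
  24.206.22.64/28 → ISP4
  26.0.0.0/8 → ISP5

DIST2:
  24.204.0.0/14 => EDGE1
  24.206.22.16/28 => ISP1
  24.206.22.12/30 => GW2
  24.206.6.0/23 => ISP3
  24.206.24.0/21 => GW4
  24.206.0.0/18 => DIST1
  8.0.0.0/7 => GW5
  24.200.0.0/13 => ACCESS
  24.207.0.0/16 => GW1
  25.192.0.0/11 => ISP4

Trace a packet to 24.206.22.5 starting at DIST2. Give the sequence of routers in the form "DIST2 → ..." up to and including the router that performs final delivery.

At DIST2: longest match for 24.206.22.5 is 24.206.0.0/18 -> DIST1
At DIST1: longest match for 24.206.22.5 is 24.204.0.0/14 -> ACCESS
At ACCESS: longest match for 24.206.22.5 is 24.206.0.0/15 -> EDGE1
At EDGE1: longest match for 24.206.22.5 is 24.206.0.0/18 -> local delivery

DIST2 → DIST1 → ACCESS → EDGE1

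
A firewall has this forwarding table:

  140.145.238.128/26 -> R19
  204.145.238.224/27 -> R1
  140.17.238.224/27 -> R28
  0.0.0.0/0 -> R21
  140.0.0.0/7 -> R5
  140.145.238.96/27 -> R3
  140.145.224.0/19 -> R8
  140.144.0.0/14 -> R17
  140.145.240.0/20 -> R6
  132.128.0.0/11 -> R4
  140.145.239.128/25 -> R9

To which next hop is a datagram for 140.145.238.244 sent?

Routes whose prefix contains 140.145.238.244:
  0.0.0.0/0 (default, matches everything) -> R21
  140.0.0.0/7 (140.0.0.0 - 141.255.255.255) -> R5
  140.144.0.0/14 (140.144.0.0 - 140.147.255.255) -> R17
  140.145.224.0/19 (140.145.224.0 - 140.145.255.255) -> R8
More-specific entries that do NOT match:
  204.145.238.224/27 (204.145.238.224 - 204.145.238.255) does not contain 140.145.238.244
  140.17.238.224/27 (140.17.238.224 - 140.17.238.255) does not contain 140.145.238.244
  140.145.238.96/27 (140.145.238.96 - 140.145.238.127) does not contain 140.145.238.244
  140.145.238.128/26 (140.145.238.128 - 140.145.238.191) does not contain 140.145.238.244
  140.145.239.128/25 (140.145.239.128 - 140.145.239.255) does not contain 140.145.238.244
  140.145.240.0/20 (140.145.240.0 - 140.145.255.255) does not contain 140.145.238.244
Longest matching prefix is /19 -> next hop R8.

R8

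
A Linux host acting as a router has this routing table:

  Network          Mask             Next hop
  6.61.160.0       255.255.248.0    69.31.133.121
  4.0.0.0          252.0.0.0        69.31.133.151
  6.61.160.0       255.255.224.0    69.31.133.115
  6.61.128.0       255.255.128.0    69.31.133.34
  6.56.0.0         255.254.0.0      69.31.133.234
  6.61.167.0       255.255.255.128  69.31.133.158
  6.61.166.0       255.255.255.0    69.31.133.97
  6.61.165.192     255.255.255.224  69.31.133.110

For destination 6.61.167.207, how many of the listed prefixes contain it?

4

Prefixes containing 6.61.167.207:
  4.0.0.0/6 (4.0.0.0 - 7.255.255.255)
  6.61.128.0/17 (6.61.128.0 - 6.61.255.255)
  6.61.160.0/19 (6.61.160.0 - 6.61.191.255)
  6.61.160.0/21 (6.61.160.0 - 6.61.167.255)
Total matching entries: 4.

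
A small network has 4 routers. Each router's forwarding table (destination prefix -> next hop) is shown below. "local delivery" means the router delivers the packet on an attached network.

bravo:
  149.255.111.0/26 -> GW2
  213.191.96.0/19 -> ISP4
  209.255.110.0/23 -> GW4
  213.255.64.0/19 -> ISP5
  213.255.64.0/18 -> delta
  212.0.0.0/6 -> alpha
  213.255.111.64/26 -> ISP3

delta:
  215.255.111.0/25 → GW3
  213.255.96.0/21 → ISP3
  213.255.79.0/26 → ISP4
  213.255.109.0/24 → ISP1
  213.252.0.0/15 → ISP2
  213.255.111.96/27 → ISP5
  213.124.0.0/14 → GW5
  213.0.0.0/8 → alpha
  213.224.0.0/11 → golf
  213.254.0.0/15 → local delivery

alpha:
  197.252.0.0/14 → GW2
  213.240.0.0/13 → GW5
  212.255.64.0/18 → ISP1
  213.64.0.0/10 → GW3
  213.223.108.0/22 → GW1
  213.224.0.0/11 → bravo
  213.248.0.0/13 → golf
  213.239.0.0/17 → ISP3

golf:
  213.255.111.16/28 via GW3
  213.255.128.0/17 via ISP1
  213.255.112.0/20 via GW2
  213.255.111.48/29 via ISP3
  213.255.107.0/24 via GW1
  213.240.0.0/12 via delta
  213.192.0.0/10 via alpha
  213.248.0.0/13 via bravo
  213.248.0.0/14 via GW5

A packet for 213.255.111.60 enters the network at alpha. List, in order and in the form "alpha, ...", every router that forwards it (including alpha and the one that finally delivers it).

At alpha: longest match for 213.255.111.60 is 213.248.0.0/13 -> golf
At golf: longest match for 213.255.111.60 is 213.248.0.0/13 -> bravo
At bravo: longest match for 213.255.111.60 is 213.255.64.0/18 -> delta
At delta: longest match for 213.255.111.60 is 213.254.0.0/15 -> local delivery

alpha, golf, bravo, delta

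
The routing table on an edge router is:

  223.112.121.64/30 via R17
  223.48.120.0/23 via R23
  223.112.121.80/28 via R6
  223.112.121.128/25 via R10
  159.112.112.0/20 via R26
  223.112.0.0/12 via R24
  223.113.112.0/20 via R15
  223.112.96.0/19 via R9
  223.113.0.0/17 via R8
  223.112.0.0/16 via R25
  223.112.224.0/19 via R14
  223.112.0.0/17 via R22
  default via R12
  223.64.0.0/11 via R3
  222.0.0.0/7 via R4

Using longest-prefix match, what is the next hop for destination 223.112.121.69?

R9

Routes whose prefix contains 223.112.121.69:
  0.0.0.0/0 (default, matches everything) -> R12
  222.0.0.0/7 (222.0.0.0 - 223.255.255.255) -> R4
  223.112.0.0/12 (223.112.0.0 - 223.127.255.255) -> R24
  223.112.0.0/16 (223.112.0.0 - 223.112.255.255) -> R25
  223.112.0.0/17 (223.112.0.0 - 223.112.127.255) -> R22
  223.112.96.0/19 (223.112.96.0 - 223.112.127.255) -> R9
More-specific entries that do NOT match:
  223.112.121.64/30 (223.112.121.64 - 223.112.121.67) does not contain 223.112.121.69
  223.112.121.80/28 (223.112.121.80 - 223.112.121.95) does not contain 223.112.121.69
  223.112.121.128/25 (223.112.121.128 - 223.112.121.255) does not contain 223.112.121.69
  223.48.120.0/23 (223.48.120.0 - 223.48.121.255) does not contain 223.112.121.69
  159.112.112.0/20 (159.112.112.0 - 159.112.127.255) does not contain 223.112.121.69
  223.113.112.0/20 (223.113.112.0 - 223.113.127.255) does not contain 223.112.121.69
Longest matching prefix is /19 -> next hop R9.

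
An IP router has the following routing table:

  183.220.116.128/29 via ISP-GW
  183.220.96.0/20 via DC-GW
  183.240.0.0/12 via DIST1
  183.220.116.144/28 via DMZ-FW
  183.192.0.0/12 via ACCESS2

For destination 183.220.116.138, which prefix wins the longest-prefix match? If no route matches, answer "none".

183.220.116.138 is outside every listed prefix and there is no default route.

none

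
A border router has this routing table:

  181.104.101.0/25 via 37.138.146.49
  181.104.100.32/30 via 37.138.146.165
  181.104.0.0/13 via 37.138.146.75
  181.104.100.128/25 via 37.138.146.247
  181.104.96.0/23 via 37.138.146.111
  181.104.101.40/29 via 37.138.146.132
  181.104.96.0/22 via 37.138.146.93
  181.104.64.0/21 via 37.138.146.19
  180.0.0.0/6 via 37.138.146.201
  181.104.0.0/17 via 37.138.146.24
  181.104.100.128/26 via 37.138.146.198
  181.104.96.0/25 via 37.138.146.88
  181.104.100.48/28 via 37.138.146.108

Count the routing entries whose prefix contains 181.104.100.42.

3

Prefixes containing 181.104.100.42:
  180.0.0.0/6 (180.0.0.0 - 183.255.255.255)
  181.104.0.0/13 (181.104.0.0 - 181.111.255.255)
  181.104.0.0/17 (181.104.0.0 - 181.104.127.255)
Total matching entries: 3.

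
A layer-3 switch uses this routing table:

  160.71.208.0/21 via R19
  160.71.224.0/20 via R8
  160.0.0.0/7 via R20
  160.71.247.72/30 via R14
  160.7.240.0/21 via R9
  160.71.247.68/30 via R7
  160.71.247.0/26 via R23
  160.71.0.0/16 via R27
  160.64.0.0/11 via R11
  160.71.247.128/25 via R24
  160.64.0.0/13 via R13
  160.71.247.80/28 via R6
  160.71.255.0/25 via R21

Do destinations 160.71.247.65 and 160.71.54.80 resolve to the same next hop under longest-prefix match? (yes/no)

yes

160.71.247.65: longest match 160.71.0.0/16 -> R27
160.71.54.80: longest match 160.71.0.0/16 -> R27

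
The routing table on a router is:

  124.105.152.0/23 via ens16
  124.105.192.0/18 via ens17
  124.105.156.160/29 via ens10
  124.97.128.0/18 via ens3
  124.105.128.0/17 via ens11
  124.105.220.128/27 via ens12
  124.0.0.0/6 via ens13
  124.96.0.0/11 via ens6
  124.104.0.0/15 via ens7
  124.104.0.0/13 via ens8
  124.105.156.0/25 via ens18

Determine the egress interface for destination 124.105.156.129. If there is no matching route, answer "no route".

ens11

Routes whose prefix contains 124.105.156.129:
  124.0.0.0/6 (124.0.0.0 - 127.255.255.255) -> ens13
  124.96.0.0/11 (124.96.0.0 - 124.127.255.255) -> ens6
  124.104.0.0/13 (124.104.0.0 - 124.111.255.255) -> ens8
  124.104.0.0/15 (124.104.0.0 - 124.105.255.255) -> ens7
  124.105.128.0/17 (124.105.128.0 - 124.105.255.255) -> ens11
More-specific entries that do NOT match:
  124.105.156.160/29 (124.105.156.160 - 124.105.156.167) does not contain 124.105.156.129
  124.105.220.128/27 (124.105.220.128 - 124.105.220.159) does not contain 124.105.156.129
  124.105.156.0/25 (124.105.156.0 - 124.105.156.127) does not contain 124.105.156.129
  124.105.152.0/23 (124.105.152.0 - 124.105.153.255) does not contain 124.105.156.129
  124.105.192.0/18 (124.105.192.0 - 124.105.255.255) does not contain 124.105.156.129
  124.97.128.0/18 (124.97.128.0 - 124.97.191.255) does not contain 124.105.156.129
Longest matching prefix is /17 -> interface ens11.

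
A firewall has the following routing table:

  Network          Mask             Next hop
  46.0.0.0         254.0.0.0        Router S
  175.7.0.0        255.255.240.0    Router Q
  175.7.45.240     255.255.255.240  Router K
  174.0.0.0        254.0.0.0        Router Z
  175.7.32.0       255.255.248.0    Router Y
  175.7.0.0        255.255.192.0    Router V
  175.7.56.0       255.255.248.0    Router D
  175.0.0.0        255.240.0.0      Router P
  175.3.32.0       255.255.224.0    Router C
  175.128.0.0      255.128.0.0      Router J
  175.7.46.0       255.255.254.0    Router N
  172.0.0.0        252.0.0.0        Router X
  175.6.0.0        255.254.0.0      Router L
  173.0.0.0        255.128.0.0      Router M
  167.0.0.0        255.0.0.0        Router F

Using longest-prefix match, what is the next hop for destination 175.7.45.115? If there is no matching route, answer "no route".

Router V

Routes whose prefix contains 175.7.45.115:
  172.0.0.0/6 (172.0.0.0 - 175.255.255.255) -> Router X
  174.0.0.0/7 (174.0.0.0 - 175.255.255.255) -> Router Z
  175.0.0.0/12 (175.0.0.0 - 175.15.255.255) -> Router P
  175.6.0.0/15 (175.6.0.0 - 175.7.255.255) -> Router L
  175.7.0.0/18 (175.7.0.0 - 175.7.63.255) -> Router V
More-specific entries that do NOT match:
  175.7.45.240/28 (175.7.45.240 - 175.7.45.255) does not contain 175.7.45.115
  175.7.46.0/23 (175.7.46.0 - 175.7.47.255) does not contain 175.7.45.115
  175.7.32.0/21 (175.7.32.0 - 175.7.39.255) does not contain 175.7.45.115
  175.7.56.0/21 (175.7.56.0 - 175.7.63.255) does not contain 175.7.45.115
  175.7.0.0/20 (175.7.0.0 - 175.7.15.255) does not contain 175.7.45.115
  175.3.32.0/19 (175.3.32.0 - 175.3.63.255) does not contain 175.7.45.115
Longest matching prefix is /18 -> next hop Router V.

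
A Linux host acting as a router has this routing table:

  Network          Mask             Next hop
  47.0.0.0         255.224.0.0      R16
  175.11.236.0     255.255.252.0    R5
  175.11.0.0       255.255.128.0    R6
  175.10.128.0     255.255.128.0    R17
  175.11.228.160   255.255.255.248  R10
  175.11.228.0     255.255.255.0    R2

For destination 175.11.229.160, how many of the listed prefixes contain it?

0

No listed prefix contains 175.11.229.160.
Total matching entries: 0.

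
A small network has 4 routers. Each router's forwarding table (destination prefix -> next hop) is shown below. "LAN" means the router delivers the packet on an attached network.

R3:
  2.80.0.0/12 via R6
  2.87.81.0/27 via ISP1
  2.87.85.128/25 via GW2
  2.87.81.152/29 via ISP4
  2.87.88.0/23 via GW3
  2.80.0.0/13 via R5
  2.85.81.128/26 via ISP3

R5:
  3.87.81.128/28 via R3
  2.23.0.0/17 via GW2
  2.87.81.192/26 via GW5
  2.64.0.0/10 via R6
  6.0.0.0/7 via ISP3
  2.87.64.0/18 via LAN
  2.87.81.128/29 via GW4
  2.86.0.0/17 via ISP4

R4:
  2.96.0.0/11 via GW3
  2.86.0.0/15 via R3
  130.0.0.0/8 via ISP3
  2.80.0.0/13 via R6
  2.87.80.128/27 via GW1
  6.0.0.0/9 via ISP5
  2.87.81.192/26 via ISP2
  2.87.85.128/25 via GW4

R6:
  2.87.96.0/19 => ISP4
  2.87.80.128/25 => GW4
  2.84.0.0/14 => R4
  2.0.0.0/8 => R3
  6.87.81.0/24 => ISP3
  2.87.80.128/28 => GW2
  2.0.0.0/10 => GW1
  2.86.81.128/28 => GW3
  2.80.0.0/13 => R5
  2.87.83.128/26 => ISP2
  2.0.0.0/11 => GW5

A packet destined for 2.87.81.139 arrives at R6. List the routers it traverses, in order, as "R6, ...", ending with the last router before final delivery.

At R6: longest match for 2.87.81.139 is 2.84.0.0/14 -> R4
At R4: longest match for 2.87.81.139 is 2.86.0.0/15 -> R3
At R3: longest match for 2.87.81.139 is 2.80.0.0/13 -> R5
At R5: longest match for 2.87.81.139 is 2.87.64.0/18 -> LAN

R6, R4, R3, R5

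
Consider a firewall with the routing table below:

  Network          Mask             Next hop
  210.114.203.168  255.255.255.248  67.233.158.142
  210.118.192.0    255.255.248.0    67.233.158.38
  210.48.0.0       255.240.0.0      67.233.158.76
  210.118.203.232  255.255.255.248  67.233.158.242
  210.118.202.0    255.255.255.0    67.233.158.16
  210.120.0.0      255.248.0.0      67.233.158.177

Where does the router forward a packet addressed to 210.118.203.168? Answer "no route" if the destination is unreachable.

No entry's prefix contains 210.118.203.168; there is no default route.

no route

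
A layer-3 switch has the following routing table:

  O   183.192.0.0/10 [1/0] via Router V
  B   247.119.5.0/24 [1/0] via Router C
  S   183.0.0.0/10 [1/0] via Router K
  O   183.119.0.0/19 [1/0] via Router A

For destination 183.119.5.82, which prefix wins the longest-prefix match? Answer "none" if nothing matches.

Entries matching 183.119.5.82:
  183.119.0.0/19 (183.119.0.0 - 183.119.31.255)
Most specific is 183.119.0.0/19.

183.119.0.0/19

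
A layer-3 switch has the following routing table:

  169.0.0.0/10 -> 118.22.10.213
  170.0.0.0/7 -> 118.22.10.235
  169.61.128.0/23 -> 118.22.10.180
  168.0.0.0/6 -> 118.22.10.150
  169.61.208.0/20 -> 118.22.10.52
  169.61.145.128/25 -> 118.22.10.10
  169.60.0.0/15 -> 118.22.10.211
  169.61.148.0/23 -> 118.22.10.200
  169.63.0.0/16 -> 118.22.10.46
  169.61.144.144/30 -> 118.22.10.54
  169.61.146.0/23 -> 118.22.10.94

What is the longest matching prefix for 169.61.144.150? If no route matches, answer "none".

169.60.0.0/15

Entries matching 169.61.144.150:
  168.0.0.0/6 (168.0.0.0 - 171.255.255.255)
  169.0.0.0/10 (169.0.0.0 - 169.63.255.255)
  169.60.0.0/15 (169.60.0.0 - 169.61.255.255)
Most specific is 169.60.0.0/15.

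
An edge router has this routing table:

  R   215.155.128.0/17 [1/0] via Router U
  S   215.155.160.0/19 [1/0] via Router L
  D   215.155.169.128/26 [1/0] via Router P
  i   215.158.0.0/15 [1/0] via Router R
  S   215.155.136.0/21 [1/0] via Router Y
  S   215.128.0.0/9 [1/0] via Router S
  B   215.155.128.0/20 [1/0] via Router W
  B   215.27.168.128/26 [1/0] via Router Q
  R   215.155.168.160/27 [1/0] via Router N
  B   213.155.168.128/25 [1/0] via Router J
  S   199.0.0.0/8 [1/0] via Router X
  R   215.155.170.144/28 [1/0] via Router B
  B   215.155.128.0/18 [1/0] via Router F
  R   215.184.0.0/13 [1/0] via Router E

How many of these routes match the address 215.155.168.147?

Prefixes containing 215.155.168.147:
  215.128.0.0/9 (215.128.0.0 - 215.255.255.255)
  215.155.128.0/17 (215.155.128.0 - 215.155.255.255)
  215.155.128.0/18 (215.155.128.0 - 215.155.191.255)
  215.155.160.0/19 (215.155.160.0 - 215.155.191.255)
Total matching entries: 4.

4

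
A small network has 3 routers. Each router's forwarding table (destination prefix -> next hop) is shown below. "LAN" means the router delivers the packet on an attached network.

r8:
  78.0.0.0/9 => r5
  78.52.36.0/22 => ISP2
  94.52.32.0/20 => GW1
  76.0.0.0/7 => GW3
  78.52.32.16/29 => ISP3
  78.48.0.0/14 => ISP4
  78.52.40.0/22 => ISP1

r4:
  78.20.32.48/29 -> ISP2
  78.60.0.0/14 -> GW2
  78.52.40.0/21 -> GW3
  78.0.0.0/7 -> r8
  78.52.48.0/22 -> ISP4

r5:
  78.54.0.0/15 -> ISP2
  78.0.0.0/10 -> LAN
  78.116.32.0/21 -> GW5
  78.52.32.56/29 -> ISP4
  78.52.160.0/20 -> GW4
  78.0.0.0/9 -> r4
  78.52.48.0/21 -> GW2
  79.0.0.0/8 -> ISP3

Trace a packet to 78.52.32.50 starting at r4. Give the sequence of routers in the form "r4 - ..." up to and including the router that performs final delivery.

r4 - r8 - r5

At r4: longest match for 78.52.32.50 is 78.0.0.0/7 -> r8
At r8: longest match for 78.52.32.50 is 78.0.0.0/9 -> r5
At r5: longest match for 78.52.32.50 is 78.0.0.0/10 -> LAN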